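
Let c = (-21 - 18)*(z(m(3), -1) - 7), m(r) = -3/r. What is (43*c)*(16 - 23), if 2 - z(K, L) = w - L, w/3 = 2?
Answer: -140868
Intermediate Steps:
w = 6 (w = 3*2 = 6)
z(K, L) = -4 + L (z(K, L) = 2 - (6 - L) = 2 + (-6 + L) = -4 + L)
c = 468 (c = (-21 - 18)*((-4 - 1) - 7) = -39*(-5 - 7) = -39*(-12) = 468)
(43*c)*(16 - 23) = (43*468)*(16 - 23) = 20124*(-7) = -140868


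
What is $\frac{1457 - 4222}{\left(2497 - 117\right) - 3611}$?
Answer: $\frac{2765}{1231} \approx 2.2461$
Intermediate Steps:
$\frac{1457 - 4222}{\left(2497 - 117\right) - 3611} = - \frac{2765}{\left(2497 - 117\right) - 3611} = - \frac{2765}{2380 - 3611} = - \frac{2765}{-1231} = \left(-2765\right) \left(- \frac{1}{1231}\right) = \frac{2765}{1231}$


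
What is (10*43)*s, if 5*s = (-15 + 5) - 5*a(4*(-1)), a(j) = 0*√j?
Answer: -860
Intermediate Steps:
a(j) = 0
s = -2 (s = ((-15 + 5) - 5*0)/5 = (-10 + 0)/5 = (⅕)*(-10) = -2)
(10*43)*s = (10*43)*(-2) = 430*(-2) = -860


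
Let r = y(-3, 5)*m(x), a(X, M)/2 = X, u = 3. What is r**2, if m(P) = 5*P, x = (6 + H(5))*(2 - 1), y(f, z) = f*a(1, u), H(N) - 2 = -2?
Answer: 32400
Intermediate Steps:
H(N) = 0 (H(N) = 2 - 2 = 0)
a(X, M) = 2*X
y(f, z) = 2*f (y(f, z) = f*(2*1) = f*2 = 2*f)
x = 6 (x = (6 + 0)*(2 - 1) = 6*1 = 6)
r = -180 (r = (2*(-3))*(5*6) = -6*30 = -180)
r**2 = (-180)**2 = 32400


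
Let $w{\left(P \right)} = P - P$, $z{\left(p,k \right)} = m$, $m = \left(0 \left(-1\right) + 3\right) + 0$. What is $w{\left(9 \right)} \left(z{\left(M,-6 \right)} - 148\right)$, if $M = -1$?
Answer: $0$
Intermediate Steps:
$m = 3$ ($m = \left(0 + 3\right) + 0 = 3 + 0 = 3$)
$z{\left(p,k \right)} = 3$
$w{\left(P \right)} = 0$
$w{\left(9 \right)} \left(z{\left(M,-6 \right)} - 148\right) = 0 \left(3 - 148\right) = 0 \left(-145\right) = 0$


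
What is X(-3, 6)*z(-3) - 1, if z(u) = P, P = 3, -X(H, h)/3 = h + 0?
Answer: -55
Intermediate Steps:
X(H, h) = -3*h (X(H, h) = -3*(h + 0) = -3*h)
z(u) = 3
X(-3, 6)*z(-3) - 1 = -3*6*3 - 1 = -18*3 - 1 = -54 - 1 = -55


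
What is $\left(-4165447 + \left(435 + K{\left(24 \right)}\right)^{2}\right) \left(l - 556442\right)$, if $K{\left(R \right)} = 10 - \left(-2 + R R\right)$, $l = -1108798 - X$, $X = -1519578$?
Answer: $604323379572$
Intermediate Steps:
$l = 410780$ ($l = -1108798 - -1519578 = -1108798 + 1519578 = 410780$)
$K{\left(R \right)} = 12 - R^{2}$ ($K{\left(R \right)} = 10 - \left(-2 + R^{2}\right) = 12 - R^{2}$)
$\left(-4165447 + \left(435 + K{\left(24 \right)}\right)^{2}\right) \left(l - 556442\right) = \left(-4165447 + \left(435 + \left(12 - 24^{2}\right)\right)^{2}\right) \left(410780 - 556442\right) = \left(-4165447 + \left(435 + \left(12 - 576\right)\right)^{2}\right) \left(-145662\right) = \left(-4165447 + \left(435 - 564\right)^{2}\right) \left(-145662\right) = \left(-4165447 + \left(-129\right)^{2}\right) \left(-145662\right) = \left(-4165447 + 16641\right) \left(-145662\right) = \left(-4148806\right) \left(-145662\right) = 604323379572$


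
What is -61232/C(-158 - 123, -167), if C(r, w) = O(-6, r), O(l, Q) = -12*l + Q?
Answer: 61232/209 ≈ 292.98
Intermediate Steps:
O(l, Q) = Q - 12*l
C(r, w) = 72 + r (C(r, w) = r - 12*(-6) = r + 72 = 72 + r)
-61232/C(-158 - 123, -167) = -61232/(72 + (-158 - 123)) = -61232/(72 - 281) = -61232/(-209) = -61232*(-1/209) = 61232/209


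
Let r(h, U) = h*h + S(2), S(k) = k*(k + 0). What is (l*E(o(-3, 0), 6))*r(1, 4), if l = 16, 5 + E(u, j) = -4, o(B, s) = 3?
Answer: -720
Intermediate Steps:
E(u, j) = -9 (E(u, j) = -5 - 4 = -9)
S(k) = k² (S(k) = k*k = k²)
r(h, U) = 4 + h² (r(h, U) = h*h + 2² = h² + 4 = 4 + h²)
(l*E(o(-3, 0), 6))*r(1, 4) = (16*(-9))*(4 + 1²) = -144*(4 + 1) = -144*5 = -720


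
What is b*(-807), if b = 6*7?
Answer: -33894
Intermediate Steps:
b = 42
b*(-807) = 42*(-807) = -33894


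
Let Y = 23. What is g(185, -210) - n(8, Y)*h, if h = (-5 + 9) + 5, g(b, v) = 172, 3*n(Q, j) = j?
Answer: 103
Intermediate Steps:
n(Q, j) = j/3
h = 9 (h = 4 + 5 = 9)
g(185, -210) - n(8, Y)*h = 172 - (1/3)*23*9 = 172 - 23*9/3 = 172 - 1*69 = 172 - 69 = 103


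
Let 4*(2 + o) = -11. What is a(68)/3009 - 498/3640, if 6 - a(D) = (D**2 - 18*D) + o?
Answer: -576473/456365 ≈ -1.2632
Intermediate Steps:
o = -19/4 (o = -2 + (1/4)*(-11) = -2 - 11/4 = -19/4 ≈ -4.7500)
a(D) = 43/4 - D**2 + 18*D (a(D) = 6 - ((D**2 - 18*D) - 19/4) = 6 - (-19/4 + D**2 - 18*D) = 6 + (19/4 - D**2 + 18*D) = 43/4 - D**2 + 18*D)
a(68)/3009 - 498/3640 = (43/4 - 1*68**2 + 18*68)/3009 - 498/3640 = (43/4 - 1*4624 + 1224)*(1/3009) - 498*1/3640 = (43/4 - 4624 + 1224)*(1/3009) - 249/1820 = -13557/4*1/3009 - 249/1820 = -4519/4012 - 249/1820 = -576473/456365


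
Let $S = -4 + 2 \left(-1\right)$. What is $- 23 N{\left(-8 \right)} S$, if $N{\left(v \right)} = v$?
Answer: $-1104$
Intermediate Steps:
$S = -6$ ($S = -4 - 2 = -6$)
$- 23 N{\left(-8 \right)} S = \left(-23\right) \left(-8\right) \left(-6\right) = 184 \left(-6\right) = -1104$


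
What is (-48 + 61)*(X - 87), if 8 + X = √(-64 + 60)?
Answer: -1235 + 26*I ≈ -1235.0 + 26.0*I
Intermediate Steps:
X = -8 + 2*I (X = -8 + √(-64 + 60) = -8 + √(-4) = -8 + 2*I ≈ -8.0 + 2.0*I)
(-48 + 61)*(X - 87) = (-48 + 61)*((-8 + 2*I) - 87) = 13*(-95 + 2*I) = -1235 + 26*I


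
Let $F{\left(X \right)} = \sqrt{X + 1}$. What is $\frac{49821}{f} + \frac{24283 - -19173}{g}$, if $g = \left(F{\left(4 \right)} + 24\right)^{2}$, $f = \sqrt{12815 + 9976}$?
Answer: $\frac{25247936}{326041} - \frac{2085888 \sqrt{5}}{326041} + \frac{16607 \sqrt{22791}}{7597} \approx 393.15$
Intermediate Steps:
$f = \sqrt{22791} \approx 150.97$
$F{\left(X \right)} = \sqrt{1 + X}$
$g = \left(24 + \sqrt{5}\right)^{2}$ ($g = \left(\sqrt{1 + 4} + 24\right)^{2} = \left(\sqrt{5} + 24\right)^{2} = \left(24 + \sqrt{5}\right)^{2} \approx 688.33$)
$\frac{49821}{f} + \frac{24283 - -19173}{g} = \frac{49821}{\sqrt{22791}} + \frac{24283 - -19173}{\left(24 + \sqrt{5}\right)^{2}} = 49821 \frac{\sqrt{22791}}{22791} + \frac{24283 + 19173}{\left(24 + \sqrt{5}\right)^{2}} = \frac{16607 \sqrt{22791}}{7597} + \frac{43456}{\left(24 + \sqrt{5}\right)^{2}} = \frac{43456}{\left(24 + \sqrt{5}\right)^{2}} + \frac{16607 \sqrt{22791}}{7597}$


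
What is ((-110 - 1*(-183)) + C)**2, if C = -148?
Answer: 5625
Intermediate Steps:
((-110 - 1*(-183)) + C)**2 = ((-110 - 1*(-183)) - 148)**2 = ((-110 + 183) - 148)**2 = (73 - 148)**2 = (-75)**2 = 5625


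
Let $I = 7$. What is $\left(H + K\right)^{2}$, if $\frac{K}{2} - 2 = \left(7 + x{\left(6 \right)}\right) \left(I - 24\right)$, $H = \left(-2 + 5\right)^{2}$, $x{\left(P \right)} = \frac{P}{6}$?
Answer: $67081$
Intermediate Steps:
$x{\left(P \right)} = \frac{P}{6}$ ($x{\left(P \right)} = P \frac{1}{6} = \frac{P}{6}$)
$H = 9$ ($H = 3^{2} = 9$)
$K = -268$ ($K = 4 + 2 \left(7 + \frac{1}{6} \cdot 6\right) \left(7 - 24\right) = 4 + 2 \left(7 + 1\right) \left(-17\right) = 4 + 2 \cdot 8 \left(-17\right) = 4 + 2 \left(-136\right) = 4 - 272 = -268$)
$\left(H + K\right)^{2} = \left(9 - 268\right)^{2} = \left(-259\right)^{2} = 67081$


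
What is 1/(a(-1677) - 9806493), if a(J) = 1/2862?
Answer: -2862/28066182965 ≈ -1.0197e-7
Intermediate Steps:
a(J) = 1/2862
1/(a(-1677) - 9806493) = 1/(1/2862 - 9806493) = 1/(-28066182965/2862) = -2862/28066182965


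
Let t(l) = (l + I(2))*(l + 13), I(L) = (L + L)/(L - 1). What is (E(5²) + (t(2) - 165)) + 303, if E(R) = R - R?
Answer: 228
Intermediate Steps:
E(R) = 0
I(L) = 2*L/(-1 + L) (I(L) = (2*L)/(-1 + L) = 2*L/(-1 + L))
t(l) = (4 + l)*(13 + l) (t(l) = (l + 2*2/(-1 + 2))*(l + 13) = (l + 2*2/1)*(13 + l) = (l + 2*2*1)*(13 + l) = (l + 4)*(13 + l) = (4 + l)*(13 + l))
(E(5²) + (t(2) - 165)) + 303 = (0 + ((52 + 2² + 17*2) - 165)) + 303 = (0 + ((52 + 4 + 34) - 165)) + 303 = (0 + (90 - 165)) + 303 = (0 - 75) + 303 = -75 + 303 = 228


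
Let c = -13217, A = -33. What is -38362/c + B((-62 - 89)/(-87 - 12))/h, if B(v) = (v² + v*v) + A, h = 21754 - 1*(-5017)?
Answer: 10061848096375/3467910440907 ≈ 2.9014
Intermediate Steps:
h = 26771 (h = 21754 + 5017 = 26771)
B(v) = -33 + 2*v² (B(v) = (v² + v*v) - 33 = (v² + v²) - 33 = 2*v² - 33 = -33 + 2*v²)
-38362/c + B((-62 - 89)/(-87 - 12))/h = -38362/(-13217) + (-33 + 2*((-62 - 89)/(-87 - 12))²)/26771 = -38362*(-1/13217) + (-33 + 2*(-151/(-99))²)*(1/26771) = 38362/13217 + (-33 + 2*(-151*(-1/99))²)*(1/26771) = 38362/13217 + (-33 + 2*(151/99)²)*(1/26771) = 38362/13217 + (-33 + 2*(22801/9801))*(1/26771) = 38362/13217 + (-33 + 45602/9801)*(1/26771) = 38362/13217 - 277831/9801*1/26771 = 38362/13217 - 277831/262382571 = 10061848096375/3467910440907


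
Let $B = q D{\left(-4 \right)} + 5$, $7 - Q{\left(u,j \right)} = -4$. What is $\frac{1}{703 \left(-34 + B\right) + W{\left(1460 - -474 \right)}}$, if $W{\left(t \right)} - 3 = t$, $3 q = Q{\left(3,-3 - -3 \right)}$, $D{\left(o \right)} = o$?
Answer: $- \frac{3}{86282} \approx -3.477 \cdot 10^{-5}$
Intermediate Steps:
$Q{\left(u,j \right)} = 11$ ($Q{\left(u,j \right)} = 7 - -4 = 7 + 4 = 11$)
$q = \frac{11}{3}$ ($q = \frac{1}{3} \cdot 11 = \frac{11}{3} \approx 3.6667$)
$W{\left(t \right)} = 3 + t$
$B = - \frac{29}{3}$ ($B = \frac{11}{3} \left(-4\right) + 5 = - \frac{44}{3} + 5 = - \frac{29}{3} \approx -9.6667$)
$\frac{1}{703 \left(-34 + B\right) + W{\left(1460 - -474 \right)}} = \frac{1}{703 \left(-34 - \frac{29}{3}\right) + \left(3 + \left(1460 - -474\right)\right)} = \frac{1}{703 \left(- \frac{131}{3}\right) + \left(3 + \left(1460 + 474\right)\right)} = \frac{1}{- \frac{92093}{3} + \left(3 + 1934\right)} = \frac{1}{- \frac{92093}{3} + 1937} = \frac{1}{- \frac{86282}{3}} = - \frac{3}{86282}$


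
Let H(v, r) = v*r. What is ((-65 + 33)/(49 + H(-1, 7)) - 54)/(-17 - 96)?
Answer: 1150/2373 ≈ 0.48462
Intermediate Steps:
H(v, r) = r*v
((-65 + 33)/(49 + H(-1, 7)) - 54)/(-17 - 96) = ((-65 + 33)/(49 + 7*(-1)) - 54)/(-17 - 96) = (-32/(49 - 7) - 54)/(-113) = (-32/42 - 54)*(-1/113) = (-32*1/42 - 54)*(-1/113) = (-16/21 - 54)*(-1/113) = -1150/21*(-1/113) = 1150/2373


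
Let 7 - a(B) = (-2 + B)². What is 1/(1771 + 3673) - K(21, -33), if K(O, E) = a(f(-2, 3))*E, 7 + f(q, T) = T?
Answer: -5209907/5444 ≈ -957.00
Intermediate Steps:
f(q, T) = -7 + T
a(B) = 7 - (-2 + B)²
K(O, E) = -29*E (K(O, E) = (7 - (-2 + (-7 + 3))²)*E = (7 - (-2 - 4)²)*E = (7 - 1*(-6)²)*E = (7 - 1*36)*E = (7 - 36)*E = -29*E)
1/(1771 + 3673) - K(21, -33) = 1/(1771 + 3673) - (-29)*(-33) = 1/5444 - 1*957 = 1/5444 - 957 = -5209907/5444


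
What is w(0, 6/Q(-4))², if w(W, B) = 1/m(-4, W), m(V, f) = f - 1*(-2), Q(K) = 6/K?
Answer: ¼ ≈ 0.25000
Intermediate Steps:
m(V, f) = 2 + f (m(V, f) = f + 2 = 2 + f)
w(W, B) = 1/(2 + W)
w(0, 6/Q(-4))² = (1/(2 + 0))² = (1/2)² = (½)² = ¼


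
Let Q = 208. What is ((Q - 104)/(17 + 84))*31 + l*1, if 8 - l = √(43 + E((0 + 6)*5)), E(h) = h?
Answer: 4032/101 - √73 ≈ 31.377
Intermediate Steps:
l = 8 - √73 (l = 8 - √(43 + (0 + 6)*5) = 8 - √(43 + 6*5) = 8 - √(43 + 30) = 8 - √73 ≈ -0.54400)
((Q - 104)/(17 + 84))*31 + l*1 = ((208 - 104)/(17 + 84))*31 + (8 - √73)*1 = (104/101)*31 + (8 - √73) = 3224/101 + (8 - √73) = 4032/101 - √73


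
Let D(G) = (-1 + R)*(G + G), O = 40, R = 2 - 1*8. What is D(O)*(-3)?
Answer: 1680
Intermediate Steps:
R = -6 (R = 2 - 8 = -6)
D(G) = -14*G (D(G) = (-1 - 6)*(G + G) = -14*G)
D(O)*(-3) = -14*40*(-3) = -560*(-3) = 1680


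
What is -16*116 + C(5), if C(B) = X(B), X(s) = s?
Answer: -1851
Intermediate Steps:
C(B) = B
-16*116 + C(5) = -16*116 + 5 = -1856 + 5 = -1851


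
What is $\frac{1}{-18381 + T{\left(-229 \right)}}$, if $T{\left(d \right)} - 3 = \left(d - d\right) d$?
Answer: $- \frac{1}{18378} \approx -5.4413 \cdot 10^{-5}$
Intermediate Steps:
$T{\left(d \right)} = 3$ ($T{\left(d \right)} = 3 + \left(d - d\right) d = 3 + 0 d = 3 + 0 = 3$)
$\frac{1}{-18381 + T{\left(-229 \right)}} = \frac{1}{-18381 + 3} = \frac{1}{-18378} = - \frac{1}{18378}$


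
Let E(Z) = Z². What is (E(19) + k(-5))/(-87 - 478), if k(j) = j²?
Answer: -386/565 ≈ -0.68319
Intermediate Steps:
(E(19) + k(-5))/(-87 - 478) = (19² + (-5)²)/(-87 - 478) = (361 + 25)/(-565) = 386*(-1/565) = -386/565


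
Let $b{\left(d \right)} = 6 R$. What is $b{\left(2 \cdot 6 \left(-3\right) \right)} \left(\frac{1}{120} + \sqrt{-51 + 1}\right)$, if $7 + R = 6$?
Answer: $- \frac{1}{20} - 30 i \sqrt{2} \approx -0.05 - 42.426 i$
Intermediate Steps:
$R = -1$ ($R = -7 + 6 = -1$)
$b{\left(d \right)} = -6$ ($b{\left(d \right)} = 6 \left(-1\right) = -6$)
$b{\left(2 \cdot 6 \left(-3\right) \right)} \left(\frac{1}{120} + \sqrt{-51 + 1}\right) = - 6 \left(\frac{1}{120} + \sqrt{-51 + 1}\right) = - 6 \left(\frac{1}{120} + \sqrt{-50}\right) = - 6 \left(\frac{1}{120} + 5 i \sqrt{2}\right) = - \frac{1}{20} - 30 i \sqrt{2}$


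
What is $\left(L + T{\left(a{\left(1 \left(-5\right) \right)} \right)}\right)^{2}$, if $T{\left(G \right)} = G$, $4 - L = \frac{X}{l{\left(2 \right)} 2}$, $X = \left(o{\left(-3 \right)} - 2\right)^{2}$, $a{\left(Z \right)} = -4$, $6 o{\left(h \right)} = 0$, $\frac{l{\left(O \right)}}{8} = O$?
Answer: $\frac{1}{64} \approx 0.015625$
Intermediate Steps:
$l{\left(O \right)} = 8 O$
$o{\left(h \right)} = 0$ ($o{\left(h \right)} = \frac{1}{6} \cdot 0 = 0$)
$X = 4$ ($X = \left(0 - 2\right)^{2} = \left(-2\right)^{2} = 4$)
$L = \frac{31}{8}$ ($L = 4 - \frac{4}{8 \cdot 2 \cdot 2} = 4 - \frac{4}{16 \cdot 2} = 4 - \frac{4}{32} = 4 - 4 \cdot \frac{1}{32} = 4 - \frac{1}{8} = \frac{31}{8} \approx 3.875$)
$\left(L + T{\left(a{\left(1 \left(-5\right) \right)} \right)}\right)^{2} = \left(\frac{31}{8} - 4\right)^{2} = \left(- \frac{1}{8}\right)^{2} = \frac{1}{64}$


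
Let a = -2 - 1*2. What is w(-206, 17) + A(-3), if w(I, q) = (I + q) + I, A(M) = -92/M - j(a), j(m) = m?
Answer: -1081/3 ≈ -360.33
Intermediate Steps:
a = -4 (a = -2 - 2 = -4)
A(M) = 4 - 92/M (A(M) = -92/M - 1*(-4) = -92/M + 4 = 4 - 92/M)
w(I, q) = q + 2*I
w(-206, 17) + A(-3) = (17 + 2*(-206)) + (4 - 92/(-3)) = (17 - 412) + (4 - 92*(-⅓)) = -395 + (4 + 92/3) = -395 + 104/3 = -1081/3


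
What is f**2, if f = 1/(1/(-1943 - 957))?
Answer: 8410000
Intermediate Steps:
f = -2900 (f = 1/(1/(-2900)) = 1/(-1/2900) = -2900)
f**2 = (-2900)**2 = 8410000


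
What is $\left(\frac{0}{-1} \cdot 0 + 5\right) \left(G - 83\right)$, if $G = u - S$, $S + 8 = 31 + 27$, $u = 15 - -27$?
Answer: $-455$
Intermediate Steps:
$u = 42$ ($u = 15 + 27 = 42$)
$S = 50$ ($S = -8 + \left(31 + 27\right) = -8 + 58 = 50$)
$G = -8$ ($G = 42 - 50 = -8$)
$\left(\frac{0}{-1} \cdot 0 + 5\right) \left(G - 83\right) = \left(\frac{0}{-1} \cdot 0 + 5\right) \left(-8 - 83\right) = \left(0 \left(-1\right) 0 + 5\right) \left(-91\right) = \left(0 \cdot 0 + 5\right) \left(-91\right) = \left(0 + 5\right) \left(-91\right) = 5 \left(-91\right) = -455$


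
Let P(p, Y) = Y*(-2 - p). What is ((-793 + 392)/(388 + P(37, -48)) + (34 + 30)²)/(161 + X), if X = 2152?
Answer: 9256559/5227380 ≈ 1.7708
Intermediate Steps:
((-793 + 392)/(388 + P(37, -48)) + (34 + 30)²)/(161 + X) = ((-793 + 392)/(388 - 1*(-48)*(2 + 37)) + (34 + 30)²)/(161 + 2152) = (-401/(388 - 1*(-48)*39) + 64²)/2313 = (-401/(388 + 1872) + 4096)*(1/2313) = (-401/2260 + 4096)*(1/2313) = (9256559/2260)*(1/2313) = 9256559/5227380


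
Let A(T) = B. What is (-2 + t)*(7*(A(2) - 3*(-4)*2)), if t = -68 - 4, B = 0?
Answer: -12432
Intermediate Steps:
A(T) = 0
t = -72
(-2 + t)*(7*(A(2) - 3*(-4)*2)) = (-2 - 72)*(7*(0 - 3*(-4)*2)) = -518*(0 + 12*2) = -518*(0 + 24) = -518*24 = -74*168 = -12432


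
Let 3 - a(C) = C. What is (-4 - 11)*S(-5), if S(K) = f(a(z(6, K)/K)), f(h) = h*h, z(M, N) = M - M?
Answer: -135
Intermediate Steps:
z(M, N) = 0
a(C) = 3 - C
f(h) = h²
S(K) = 9 (S(K) = (3 - 0/K)² = (3 - 1*0)² = (3 + 0)² = 3² = 9)
(-4 - 11)*S(-5) = (-4 - 11)*9 = -15*9 = -135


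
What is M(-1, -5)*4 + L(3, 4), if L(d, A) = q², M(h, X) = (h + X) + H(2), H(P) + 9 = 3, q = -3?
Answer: -39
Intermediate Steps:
H(P) = -6 (H(P) = -9 + 3 = -6)
M(h, X) = -6 + X + h (M(h, X) = (h + X) - 6 = (X + h) - 6 = -6 + X + h)
L(d, A) = 9 (L(d, A) = (-3)² = 9)
M(-1, -5)*4 + L(3, 4) = (-6 - 5 - 1)*4 + 9 = -12*4 + 9 = -48 + 9 = -39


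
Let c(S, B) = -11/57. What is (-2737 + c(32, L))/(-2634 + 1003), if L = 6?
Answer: 156020/92967 ≈ 1.6782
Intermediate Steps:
c(S, B) = -11/57 (c(S, B) = -11*1/57 = -11/57)
(-2737 + c(32, L))/(-2634 + 1003) = (-2737 - 11/57)/(-2634 + 1003) = -156020/57/(-1631) = -156020/57*(-1/1631) = 156020/92967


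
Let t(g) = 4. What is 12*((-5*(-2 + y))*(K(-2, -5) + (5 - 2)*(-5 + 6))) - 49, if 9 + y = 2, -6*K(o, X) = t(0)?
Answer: 1211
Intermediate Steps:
K(o, X) = -⅔ (K(o, X) = -⅙*4 = -⅔)
y = -7 (y = -9 + 2 = -7)
12*((-5*(-2 + y))*(K(-2, -5) + (5 - 2)*(-5 + 6))) - 49 = 12*((-5*(-2 - 7))*(-⅔ + (5 - 2)*(-5 + 6))) - 49 = 12*((-5*(-9))*(-⅔ + 3*1)) - 49 = 12*(45*(-⅔ + 3)) - 49 = 12*(45*(7/3)) - 49 = 12*105 - 49 = 1260 - 49 = 1211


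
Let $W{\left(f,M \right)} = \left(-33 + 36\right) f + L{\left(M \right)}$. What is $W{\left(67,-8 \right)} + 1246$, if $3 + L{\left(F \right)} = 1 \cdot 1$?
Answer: $1445$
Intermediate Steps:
$L{\left(F \right)} = -2$ ($L{\left(F \right)} = -3 + 1 \cdot 1 = -3 + 1 = -2$)
$W{\left(f,M \right)} = -2 + 3 f$ ($W{\left(f,M \right)} = \left(-33 + 36\right) f - 2 = 3 f - 2 = -2 + 3 f$)
$W{\left(67,-8 \right)} + 1246 = \left(-2 + 3 \cdot 67\right) + 1246 = \left(-2 + 201\right) + 1246 = 199 + 1246 = 1445$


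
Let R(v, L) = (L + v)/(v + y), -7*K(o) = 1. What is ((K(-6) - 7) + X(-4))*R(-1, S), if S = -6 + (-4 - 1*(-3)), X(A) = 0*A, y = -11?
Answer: -100/21 ≈ -4.7619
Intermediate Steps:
X(A) = 0
K(o) = -⅐ (K(o) = -⅐*1 = -⅐)
S = -7 (S = -6 + (-4 + 3) = -6 - 1 = -7)
R(v, L) = (L + v)/(-11 + v) (R(v, L) = (L + v)/(v - 11) = (L + v)/(-11 + v))
((K(-6) - 7) + X(-4))*R(-1, S) = ((-⅐ - 7) + 0)*((-7 - 1)/(-11 - 1)) = (-50/7 + 0)*(-8/(-12)) = -(-25)*(-8)/42 = -50/7*⅔ = -100/21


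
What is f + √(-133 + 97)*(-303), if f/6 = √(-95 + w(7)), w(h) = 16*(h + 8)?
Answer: -1818*I + 6*√145 ≈ 72.25 - 1818.0*I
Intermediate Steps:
w(h) = 128 + 16*h (w(h) = 16*(8 + h) = 128 + 16*h)
f = 6*√145 (f = 6*√(-95 + (128 + 16*7)) = 6*√(-95 + (128 + 112)) = 6*√(-95 + 240) = 6*√145 ≈ 72.250)
f + √(-133 + 97)*(-303) = 6*√145 + √(-133 + 97)*(-303) = 6*√145 + √(-36)*(-303) = 6*√145 + (6*I)*(-303) = 6*√145 - 1818*I = -1818*I + 6*√145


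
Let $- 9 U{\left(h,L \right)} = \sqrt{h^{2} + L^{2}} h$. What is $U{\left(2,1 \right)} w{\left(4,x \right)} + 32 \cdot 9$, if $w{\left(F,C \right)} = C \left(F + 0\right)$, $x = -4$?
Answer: $288 + \frac{32 \sqrt{5}}{9} \approx 295.95$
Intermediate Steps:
$w{\left(F,C \right)} = C F$
$U{\left(h,L \right)} = - \frac{h \sqrt{L^{2} + h^{2}}}{9}$ ($U{\left(h,L \right)} = - \frac{\sqrt{h^{2} + L^{2}} h}{9} = - \frac{\sqrt{L^{2} + h^{2}} h}{9} = - \frac{h \sqrt{L^{2} + h^{2}}}{9}$)
$U{\left(2,1 \right)} w{\left(4,x \right)} + 32 \cdot 9 = \left(- \frac{1}{9}\right) 2 \sqrt{1^{2} + 2^{2}} \left(\left(-4\right) 4\right) + 32 \cdot 9 = \left(- \frac{1}{9}\right) 2 \sqrt{1 + 4} \left(-16\right) + 288 = \left(- \frac{1}{9}\right) 2 \sqrt{5} \left(-16\right) + 288 = - \frac{2 \sqrt{5}}{9} \left(-16\right) + 288 = \frac{32 \sqrt{5}}{9} + 288 = 288 + \frac{32 \sqrt{5}}{9}$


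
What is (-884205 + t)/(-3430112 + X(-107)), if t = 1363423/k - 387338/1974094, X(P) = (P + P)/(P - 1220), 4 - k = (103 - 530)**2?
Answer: 211160029354591169687/819149665795456602750 ≈ 0.25778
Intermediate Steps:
k = -182325 (k = 4 - (103 - 530)**2 = 4 - 1*(-427)**2 = 4 - 1*182329 = 4 - 182329 = -182325)
X(P) = 2*P/(-1220 + P) (X(P) = (2*P)/(-1220 + P) = 2*P/(-1220 + P))
t = -1381073282306/179963344275 (t = 1363423/(-182325) - 387338/1974094 = 1363423*(-1/182325) - 387338*1/1974094 = -1363423/182325 - 193669/987047 = -1381073282306/179963344275 ≈ -7.6742)
(-884205 + t)/(-3430112 + X(-107)) = (-884205 - 1381073282306/179963344275)/(-3430112 + 2*(-107)/(-1220 - 107)) = -159125869897958681/(179963344275*(-3430112 + 2*(-107)/(-1327))) = -159125869897958681/(179963344275*(-3430112 + 2*(-107)*(-1/1327))) = -159125869897958681/(179963344275*(-3430112 + 214/1327)) = -159125869897958681/(179963344275*(-4551758410/1327)) = -159125869897958681/179963344275*(-1327/4551758410) = 211160029354591169687/819149665795456602750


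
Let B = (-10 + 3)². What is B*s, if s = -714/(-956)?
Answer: 17493/478 ≈ 36.596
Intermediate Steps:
s = 357/478 (s = -714*(-1/956) = 357/478 ≈ 0.74686)
B = 49 (B = (-7)² = 49)
B*s = 49*(357/478) = 17493/478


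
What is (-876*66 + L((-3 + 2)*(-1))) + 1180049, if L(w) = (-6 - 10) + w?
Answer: 1122218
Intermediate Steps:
L(w) = -16 + w
(-876*66 + L((-3 + 2)*(-1))) + 1180049 = (-876*66 + (-16 + (-3 + 2)*(-1))) + 1180049 = (-57816 + (-16 - 1*(-1))) + 1180049 = (-57816 + (-16 + 1)) + 1180049 = (-57816 - 15) + 1180049 = -57831 + 1180049 = 1122218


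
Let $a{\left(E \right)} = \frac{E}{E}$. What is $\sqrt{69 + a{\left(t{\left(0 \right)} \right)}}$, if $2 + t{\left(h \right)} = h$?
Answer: $\sqrt{70} \approx 8.3666$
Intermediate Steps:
$t{\left(h \right)} = -2 + h$
$a{\left(E \right)} = 1$
$\sqrt{69 + a{\left(t{\left(0 \right)} \right)}} = \sqrt{69 + 1} = \sqrt{70}$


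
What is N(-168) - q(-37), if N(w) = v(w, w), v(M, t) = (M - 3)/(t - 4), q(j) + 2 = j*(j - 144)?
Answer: -1151369/172 ≈ -6694.0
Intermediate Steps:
q(j) = -2 + j*(-144 + j) (q(j) = -2 + j*(j - 144) = -2 + j*(-144 + j))
v(M, t) = (-3 + M)/(-4 + t)
N(w) = (-3 + w)/(-4 + w)
N(-168) - q(-37) = (-3 - 168)/(-4 - 168) - (-2 + (-37)² - 144*(-37)) = -171/(-172) - (-2 + 1369 + 5328) = -1/172*(-171) - 1*6695 = 171/172 - 6695 = -1151369/172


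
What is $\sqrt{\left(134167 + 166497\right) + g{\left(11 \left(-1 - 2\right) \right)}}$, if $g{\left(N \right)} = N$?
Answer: $\sqrt{300631} \approx 548.3$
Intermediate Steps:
$\sqrt{\left(134167 + 166497\right) + g{\left(11 \left(-1 - 2\right) \right)}} = \sqrt{\left(134167 + 166497\right) + 11 \left(-1 - 2\right)} = \sqrt{300664 + 11 \left(-3\right)} = \sqrt{300664 - 33} = \sqrt{300631}$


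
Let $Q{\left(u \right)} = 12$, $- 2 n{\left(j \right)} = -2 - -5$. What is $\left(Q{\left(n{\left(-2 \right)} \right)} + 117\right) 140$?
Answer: $18060$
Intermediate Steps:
$n{\left(j \right)} = - \frac{3}{2}$ ($n{\left(j \right)} = - \frac{-2 - -5}{2} = - \frac{-2 + 5}{2} = \left(- \frac{1}{2}\right) 3 = - \frac{3}{2}$)
$\left(Q{\left(n{\left(-2 \right)} \right)} + 117\right) 140 = \left(12 + 117\right) 140 = 129 \cdot 140 = 18060$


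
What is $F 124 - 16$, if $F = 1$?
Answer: $108$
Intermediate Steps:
$F 124 - 16 = 1 \cdot 124 - 16 = 124 - 16 = 108$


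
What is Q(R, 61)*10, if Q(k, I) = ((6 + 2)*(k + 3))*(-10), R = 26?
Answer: -23200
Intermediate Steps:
Q(k, I) = -240 - 80*k (Q(k, I) = (8*(3 + k))*(-10) = (24 + 8*k)*(-10) = -240 - 80*k)
Q(R, 61)*10 = (-240 - 80*26)*10 = (-240 - 2080)*10 = -2320*10 = -23200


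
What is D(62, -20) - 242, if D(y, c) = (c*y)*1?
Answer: -1482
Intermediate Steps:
D(y, c) = c*y
D(62, -20) - 242 = -20*62 - 242 = -1240 - 242 = -1482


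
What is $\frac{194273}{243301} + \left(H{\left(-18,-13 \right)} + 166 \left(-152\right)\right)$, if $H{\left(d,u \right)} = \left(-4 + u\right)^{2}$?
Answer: $- \frac{6068462570}{243301} \approx -24942.0$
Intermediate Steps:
$\frac{194273}{243301} + \left(H{\left(-18,-13 \right)} + 166 \left(-152\right)\right) = \frac{194273}{243301} + \left(\left(-4 - 13\right)^{2} + 166 \left(-152\right)\right) = 194273 \cdot \frac{1}{243301} - \left(25232 - \left(-17\right)^{2}\right) = \frac{194273}{243301} + \left(289 - 25232\right) = \frac{194273}{243301} - 24943 = - \frac{6068462570}{243301}$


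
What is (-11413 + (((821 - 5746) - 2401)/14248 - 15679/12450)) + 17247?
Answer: 258641163827/44346900 ≈ 5832.2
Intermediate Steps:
(-11413 + (((821 - 5746) - 2401)/14248 - 15679/12450)) + 17247 = (-11413 + ((-4925 - 2401)*(1/14248) - 15679*1/12450)) + 17247 = (-11413 + (-7326*1/14248 - 15679/12450)) + 17247 = (-11413 + (-3663/7124 - 15679/12450)) + 17247 = (-11413 - 78650773/44346900) + 17247 = -506209820473/44346900 + 17247 = 258641163827/44346900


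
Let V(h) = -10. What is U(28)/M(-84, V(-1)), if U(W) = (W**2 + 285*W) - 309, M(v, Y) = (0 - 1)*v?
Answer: 8455/84 ≈ 100.65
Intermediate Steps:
M(v, Y) = -v
U(W) = -309 + W**2 + 285*W
U(28)/M(-84, V(-1)) = (-309 + 28**2 + 285*28)/((-1*(-84))) = (-309 + 784 + 7980)/84 = 8455*(1/84) = 8455/84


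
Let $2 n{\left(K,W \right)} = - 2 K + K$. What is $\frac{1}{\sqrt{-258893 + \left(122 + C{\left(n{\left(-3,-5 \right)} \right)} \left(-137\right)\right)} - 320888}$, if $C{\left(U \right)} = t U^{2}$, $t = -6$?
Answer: $- \frac{641776}{205938730931} - \frac{i \sqrt{1027686}}{205938730931} \approx -3.1163 \cdot 10^{-6} - 4.9226 \cdot 10^{-9} i$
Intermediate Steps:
$n{\left(K,W \right)} = - \frac{K}{2}$ ($n{\left(K,W \right)} = \frac{- 2 K + K}{2} = \frac{\left(-1\right) K}{2} = - \frac{K}{2}$)
$C{\left(U \right)} = - 6 U^{2}$
$\frac{1}{\sqrt{-258893 + \left(122 + C{\left(n{\left(-3,-5 \right)} \right)} \left(-137\right)\right)} - 320888} = \frac{1}{\sqrt{-258893 + \left(122 + - 6 \left(\left(- \frac{1}{2}\right) \left(-3\right)\right)^{2} \left(-137\right)\right)} - 320888} = \frac{1}{\sqrt{-258893 + \left(122 + - 6 \left(\frac{3}{2}\right)^{2} \left(-137\right)\right)} - 320888} = \frac{1}{\sqrt{-258893 + \left(122 + \left(-6\right) \frac{9}{4} \left(-137\right)\right)} - 320888} = \frac{1}{\sqrt{-258893 + \left(122 - - \frac{3699}{2}\right)} - 320888} = \frac{1}{\sqrt{-258893 + \left(122 + \frac{3699}{2}\right)} - 320888} = \frac{1}{\sqrt{-258893 + \frac{3943}{2}} - 320888} = \frac{1}{\sqrt{- \frac{513843}{2}} - 320888} = \frac{1}{\frac{i \sqrt{1027686}}{2} - 320888} = \frac{1}{-320888 + \frac{i \sqrt{1027686}}{2}}$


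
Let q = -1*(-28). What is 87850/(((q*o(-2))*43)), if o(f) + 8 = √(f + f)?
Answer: -6275/731 - 6275*I/2924 ≈ -8.5841 - 2.146*I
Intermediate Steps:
o(f) = -8 + √2*√f (o(f) = -8 + √(f + f) = -8 + √(2*f) = -8 + √2*√f)
q = 28
87850/(((q*o(-2))*43)) = 87850/(((28*(-8 + √2*√(-2)))*43)) = 87850/(((28*(-8 + √2*(I*√2)))*43)) = 87850/(((28*(-8 + 2*I))*43)) = 87850/(((-224 + 56*I)*43)) = 87850/(-9632 + 2408*I) = 87850*((-9632 - 2408*I)/98573888) = 6275*(-9632 - 2408*I)/7040992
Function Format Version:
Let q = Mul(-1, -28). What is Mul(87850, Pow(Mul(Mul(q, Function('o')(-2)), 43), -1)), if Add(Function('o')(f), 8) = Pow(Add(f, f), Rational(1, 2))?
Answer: Add(Rational(-6275, 731), Mul(Rational(-6275, 2924), I)) ≈ Add(-8.5841, Mul(-2.1460, I))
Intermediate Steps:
Function('o')(f) = Add(-8, Mul(Pow(2, Rational(1, 2)), Pow(f, Rational(1, 2)))) (Function('o')(f) = Add(-8, Pow(Add(f, f), Rational(1, 2))) = Add(-8, Pow(Mul(2, f), Rational(1, 2))) = Add(-8, Mul(Pow(2, Rational(1, 2)), Pow(f, Rational(1, 2)))))
q = 28
Mul(87850, Pow(Mul(Mul(q, Function('o')(-2)), 43), -1)) = Mul(87850, Pow(Mul(Mul(28, Add(-8, Mul(Pow(2, Rational(1, 2)), Pow(-2, Rational(1, 2))))), 43), -1)) = Mul(87850, Pow(Mul(Mul(28, Add(-8, Mul(Pow(2, Rational(1, 2)), Mul(I, Pow(2, Rational(1, 2)))))), 43), -1)) = Mul(87850, Pow(Mul(Mul(28, Add(-8, Mul(2, I))), 43), -1)) = Mul(87850, Pow(Mul(Add(-224, Mul(56, I)), 43), -1)) = Mul(87850, Pow(Add(-9632, Mul(2408, I)), -1)) = Mul(87850, Mul(Rational(1, 98573888), Add(-9632, Mul(-2408, I)))) = Mul(Rational(6275, 7040992), Add(-9632, Mul(-2408, I)))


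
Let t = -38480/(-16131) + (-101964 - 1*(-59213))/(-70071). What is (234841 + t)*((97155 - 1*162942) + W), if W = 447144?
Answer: 11247818000183658546/125590589 ≈ 8.9559e+10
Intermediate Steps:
t = 1128649487/376771767 (t = -38480*(-1/16131) + (-101964 + 59213)*(-1/70071) = 38480/16131 - 42751*(-1/70071) = 38480/16131 + 42751/70071 = 1128649487/376771767 ≈ 2.9956)
(234841 + t)*((97155 - 1*162942) + W) = (234841 + 1128649487/376771767)*((97155 - 1*162942) + 447144) = 88482587183534*((97155 - 162942) + 447144)/376771767 = 88482587183534*(-65787 + 447144)/376771767 = (88482587183534/376771767)*381357 = 11247818000183658546/125590589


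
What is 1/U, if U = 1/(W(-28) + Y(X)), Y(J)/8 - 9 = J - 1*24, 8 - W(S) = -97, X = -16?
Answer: -143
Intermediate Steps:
W(S) = 105 (W(S) = 8 - 1*(-97) = 8 + 97 = 105)
Y(J) = -120 + 8*J (Y(J) = 72 + 8*(J - 1*24) = 72 + 8*(J - 24) = 72 + 8*(-24 + J) = 72 + (-192 + 8*J) = -120 + 8*J)
U = -1/143 (U = 1/(105 + (-120 + 8*(-16))) = 1/(105 + (-120 - 128)) = 1/(105 - 248) = 1/(-143) = -1/143 ≈ -0.0069930)
1/U = 1/(-1/143) = -143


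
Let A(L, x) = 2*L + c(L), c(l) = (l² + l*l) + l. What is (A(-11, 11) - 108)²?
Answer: 10201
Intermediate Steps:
c(l) = l + 2*l² (c(l) = (l² + l²) + l = 2*l² + l = l + 2*l²)
A(L, x) = 2*L + L*(1 + 2*L)
(A(-11, 11) - 108)² = (-11*(3 + 2*(-11)) - 108)² = (-11*(3 - 22) - 108)² = (-11*(-19) - 108)² = (209 - 108)² = 101² = 10201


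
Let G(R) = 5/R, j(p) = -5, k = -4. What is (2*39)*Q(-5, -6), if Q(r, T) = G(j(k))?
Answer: -78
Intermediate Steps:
Q(r, T) = -1 (Q(r, T) = 5/(-5) = 5*(-⅕) = -1)
(2*39)*Q(-5, -6) = (2*39)*(-1) = 78*(-1) = -78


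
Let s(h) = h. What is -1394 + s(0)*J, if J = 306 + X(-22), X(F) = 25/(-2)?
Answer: -1394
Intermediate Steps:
X(F) = -25/2 (X(F) = 25*(-1/2) = -25/2)
J = 587/2 (J = 306 - 25/2 = 587/2 ≈ 293.50)
-1394 + s(0)*J = -1394 + 0*(587/2) = -1394 + 0 = -1394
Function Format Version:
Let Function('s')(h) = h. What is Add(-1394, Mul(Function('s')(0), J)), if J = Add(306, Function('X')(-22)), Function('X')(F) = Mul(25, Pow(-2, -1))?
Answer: -1394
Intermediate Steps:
Function('X')(F) = Rational(-25, 2) (Function('X')(F) = Mul(25, Rational(-1, 2)) = Rational(-25, 2))
J = Rational(587, 2) (J = Add(306, Rational(-25, 2)) = Rational(587, 2) ≈ 293.50)
Add(-1394, Mul(Function('s')(0), J)) = Add(-1394, Mul(0, Rational(587, 2))) = Add(-1394, 0) = -1394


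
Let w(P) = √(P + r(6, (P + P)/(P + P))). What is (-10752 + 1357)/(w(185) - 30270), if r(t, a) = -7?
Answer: 142193325/458136361 + 9395*√178/916272722 ≈ 0.31051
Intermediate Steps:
w(P) = √(-7 + P) (w(P) = √(P - 7) = √(-7 + P))
(-10752 + 1357)/(w(185) - 30270) = (-10752 + 1357)/(√(-7 + 185) - 30270) = -9395/(√178 - 30270) = -9395/(-30270 + √178)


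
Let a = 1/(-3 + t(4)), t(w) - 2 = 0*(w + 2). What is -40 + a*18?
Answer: -58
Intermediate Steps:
t(w) = 2 (t(w) = 2 + 0*(w + 2) = 2 + 0*(2 + w) = 2 + 0 = 2)
a = -1 (a = 1/(-3 + 2) = 1/(-1) = -1)
-40 + a*18 = -40 - 1*18 = -40 - 18 = -58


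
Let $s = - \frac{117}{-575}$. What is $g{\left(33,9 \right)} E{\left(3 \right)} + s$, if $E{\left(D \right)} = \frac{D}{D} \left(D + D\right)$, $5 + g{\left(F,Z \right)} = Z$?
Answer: $\frac{13917}{575} \approx 24.203$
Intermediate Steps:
$g{\left(F,Z \right)} = -5 + Z$
$s = \frac{117}{575}$ ($s = \left(-117\right) \left(- \frac{1}{575}\right) = \frac{117}{575} \approx 0.20348$)
$E{\left(D \right)} = 2 D$ ($E{\left(D \right)} = 1 \cdot 2 D = 2 D$)
$g{\left(33,9 \right)} E{\left(3 \right)} + s = \left(-5 + 9\right) 2 \cdot 3 + \frac{117}{575} = 4 \cdot 6 + \frac{117}{575} = 24 + \frac{117}{575} = \frac{13917}{575}$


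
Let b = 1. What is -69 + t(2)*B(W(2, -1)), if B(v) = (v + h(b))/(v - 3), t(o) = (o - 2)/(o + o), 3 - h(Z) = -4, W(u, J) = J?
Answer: -69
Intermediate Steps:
h(Z) = 7 (h(Z) = 3 - 1*(-4) = 3 + 4 = 7)
t(o) = (-2 + o)/(2*o) (t(o) = (-2 + o)/((2*o)) = (-2 + o)*(1/(2*o)) = (-2 + o)/(2*o))
B(v) = (7 + v)/(-3 + v) (B(v) = (v + 7)/(v - 3) = (7 + v)/(-3 + v))
-69 + t(2)*B(W(2, -1)) = -69 + ((½)*(-2 + 2)/2)*((7 - 1)/(-3 - 1)) = -69 + ((½)*(½)*0)*(6/(-4)) = -69 + 0*(-¼*6) = -69 + 0*(-3/2) = -69 + 0 = -69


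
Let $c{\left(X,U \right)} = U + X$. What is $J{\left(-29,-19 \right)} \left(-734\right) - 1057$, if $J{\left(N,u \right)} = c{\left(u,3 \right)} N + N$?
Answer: $-320347$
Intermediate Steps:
$J{\left(N,u \right)} = N + N \left(3 + u\right)$ ($J{\left(N,u \right)} = \left(3 + u\right) N + N = N \left(3 + u\right) + N = N + N \left(3 + u\right)$)
$J{\left(-29,-19 \right)} \left(-734\right) - 1057 = - 29 \left(4 - 19\right) \left(-734\right) - 1057 = \left(-29\right) \left(-15\right) \left(-734\right) - 1057 = 435 \left(-734\right) - 1057 = -319290 - 1057 = -320347$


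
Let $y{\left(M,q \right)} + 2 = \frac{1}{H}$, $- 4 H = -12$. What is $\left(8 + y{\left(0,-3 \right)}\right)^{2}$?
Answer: $\frac{361}{9} \approx 40.111$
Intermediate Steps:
$H = 3$ ($H = \left(- \frac{1}{4}\right) \left(-12\right) = 3$)
$y{\left(M,q \right)} = - \frac{5}{3}$ ($y{\left(M,q \right)} = -2 + \frac{1}{3} = - \frac{5}{3}$)
$\left(8 + y{\left(0,-3 \right)}\right)^{2} = \left(8 - \frac{5}{3}\right)^{2} = \left(\frac{19}{3}\right)^{2} = \frac{361}{9}$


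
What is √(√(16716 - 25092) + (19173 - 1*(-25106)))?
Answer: √(44279 + 2*I*√2094) ≈ 210.43 + 0.217*I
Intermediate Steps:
√(√(16716 - 25092) + (19173 - 1*(-25106))) = √(√(-8376) + (19173 + 25106)) = √(2*I*√2094 + 44279) = √(44279 + 2*I*√2094)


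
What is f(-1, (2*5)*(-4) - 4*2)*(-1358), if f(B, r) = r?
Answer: 65184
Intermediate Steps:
f(-1, (2*5)*(-4) - 4*2)*(-1358) = ((2*5)*(-4) - 4*2)*(-1358) = (10*(-4) - 8)*(-1358) = (-40 - 8)*(-1358) = -48*(-1358) = 65184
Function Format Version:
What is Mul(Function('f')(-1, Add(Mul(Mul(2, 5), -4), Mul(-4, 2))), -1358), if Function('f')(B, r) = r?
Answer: 65184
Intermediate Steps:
Mul(Function('f')(-1, Add(Mul(Mul(2, 5), -4), Mul(-4, 2))), -1358) = Mul(Add(Mul(Mul(2, 5), -4), Mul(-4, 2)), -1358) = Mul(Add(Mul(10, -4), -8), -1358) = Mul(Add(-40, -8), -1358) = Mul(-48, -1358) = 65184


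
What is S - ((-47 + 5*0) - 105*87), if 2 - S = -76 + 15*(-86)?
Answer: 10550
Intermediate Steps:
S = 1368 (S = 2 - (-76 + 15*(-86)) = 2 - (-76 - 1290) = 2 - 1*(-1366) = 2 + 1366 = 1368)
S - ((-47 + 5*0) - 105*87) = 1368 - ((-47 + 5*0) - 105*87) = 1368 - ((-47 + 0) - 9135) = 1368 - (-47 - 9135) = 1368 - 1*(-9182) = 1368 + 9182 = 10550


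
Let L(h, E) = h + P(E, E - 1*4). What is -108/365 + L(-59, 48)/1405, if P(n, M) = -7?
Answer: -35166/102565 ≈ -0.34287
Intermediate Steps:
L(h, E) = -7 + h (L(h, E) = h - 7 = -7 + h)
-108/365 + L(-59, 48)/1405 = -108/365 + (-7 - 59)/1405 = -108*1/365 - 66*1/1405 = -108/365 - 66/1405 = -35166/102565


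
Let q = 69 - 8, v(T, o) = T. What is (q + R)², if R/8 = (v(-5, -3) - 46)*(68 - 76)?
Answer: 11055625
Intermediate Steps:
q = 61
R = 3264 (R = 8*((-5 - 46)*(68 - 76)) = 8*(-51*(-8)) = 8*408 = 3264)
(q + R)² = (61 + 3264)² = 3325² = 11055625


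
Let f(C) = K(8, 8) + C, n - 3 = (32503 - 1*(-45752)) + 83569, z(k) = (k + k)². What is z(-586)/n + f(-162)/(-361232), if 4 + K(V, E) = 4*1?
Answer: 248104355731/29228545432 ≈ 8.4884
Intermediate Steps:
K(V, E) = 0 (K(V, E) = -4 + 4*1 = -4 + 4 = 0)
z(k) = 4*k² (z(k) = (2*k)² = 4*k²)
n = 161827 (n = 3 + ((32503 - 1*(-45752)) + 83569) = 3 + ((32503 + 45752) + 83569) = 3 + (78255 + 83569) = 3 + 161824 = 161827)
f(C) = C (f(C) = 0 + C = C)
z(-586)/n + f(-162)/(-361232) = (4*(-586)²)/161827 - 162/(-361232) = (4*343396)*(1/161827) - 162*(-1/361232) = 1373584*(1/161827) + 81/180616 = 1373584/161827 + 81/180616 = 248104355731/29228545432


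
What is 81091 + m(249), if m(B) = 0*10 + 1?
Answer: 81092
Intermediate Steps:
m(B) = 1 (m(B) = 0 + 1 = 1)
81091 + m(249) = 81091 + 1 = 81092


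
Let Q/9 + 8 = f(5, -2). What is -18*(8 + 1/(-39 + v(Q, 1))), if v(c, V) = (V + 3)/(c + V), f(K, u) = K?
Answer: -73062/509 ≈ -143.54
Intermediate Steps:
Q = -27 (Q = -72 + 9*5 = -72 + 45 = -27)
v(c, V) = (3 + V)/(V + c)
-18*(8 + 1/(-39 + v(Q, 1))) = -18*(8 + 1/(-39 + (3 + 1)/(1 - 27))) = -18*(8 + 1/(-39 + 4/(-26))) = -18*(8 + 1/(-39 - 1/26*4)) = -18*(8 + 1/(-39 - 2/13)) = -18*(8 + 1/(-509/13)) = -18*(8 - 13/509) = -18*4059/509 = -73062/509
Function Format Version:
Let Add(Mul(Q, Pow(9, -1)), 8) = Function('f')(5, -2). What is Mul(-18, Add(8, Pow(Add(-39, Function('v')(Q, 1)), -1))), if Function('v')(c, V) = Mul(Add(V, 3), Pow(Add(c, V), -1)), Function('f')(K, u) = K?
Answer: Rational(-73062, 509) ≈ -143.54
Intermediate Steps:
Q = -27 (Q = Add(-72, Mul(9, 5)) = Add(-72, 45) = -27)
Function('v')(c, V) = Mul(Pow(Add(V, c), -1), Add(3, V)) (Function('v')(c, V) = Mul(Add(3, V), Pow(Add(V, c), -1)) = Mul(Pow(Add(V, c), -1), Add(3, V)))
Mul(-18, Add(8, Pow(Add(-39, Function('v')(Q, 1)), -1))) = Mul(-18, Add(8, Pow(Add(-39, Mul(Pow(Add(1, -27), -1), Add(3, 1))), -1))) = Mul(-18, Add(8, Pow(Add(-39, Mul(Pow(-26, -1), 4)), -1))) = Mul(-18, Add(8, Pow(Add(-39, Mul(Rational(-1, 26), 4)), -1))) = Mul(-18, Add(8, Pow(Add(-39, Rational(-2, 13)), -1))) = Mul(-18, Add(8, Pow(Rational(-509, 13), -1))) = Mul(-18, Add(8, Rational(-13, 509))) = Mul(-18, Rational(4059, 509)) = Rational(-73062, 509)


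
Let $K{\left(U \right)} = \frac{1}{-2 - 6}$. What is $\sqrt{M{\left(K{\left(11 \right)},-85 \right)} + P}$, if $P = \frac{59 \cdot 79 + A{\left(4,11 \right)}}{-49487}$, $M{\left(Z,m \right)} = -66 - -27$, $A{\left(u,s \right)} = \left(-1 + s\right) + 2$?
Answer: $\frac{i \sqrt{95740816342}}{49487} \approx 6.2526 i$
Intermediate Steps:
$A{\left(u,s \right)} = 1 + s$
$K{\left(U \right)} = - \frac{1}{8}$ ($K{\left(U \right)} = \frac{1}{-8} = - \frac{1}{8}$)
$M{\left(Z,m \right)} = -39$ ($M{\left(Z,m \right)} = -66 + 27 = -39$)
$P = - \frac{4673}{49487}$ ($P = \frac{59 \cdot 79 + \left(1 + 11\right)}{-49487} = \left(4661 + 12\right) \left(- \frac{1}{49487}\right) = 4673 \left(- \frac{1}{49487}\right) = - \frac{4673}{49487} \approx -0.094429$)
$\sqrt{M{\left(K{\left(11 \right)},-85 \right)} + P} = \sqrt{-39 - \frac{4673}{49487}} = \sqrt{- \frac{1934666}{49487}} = \frac{i \sqrt{95740816342}}{49487}$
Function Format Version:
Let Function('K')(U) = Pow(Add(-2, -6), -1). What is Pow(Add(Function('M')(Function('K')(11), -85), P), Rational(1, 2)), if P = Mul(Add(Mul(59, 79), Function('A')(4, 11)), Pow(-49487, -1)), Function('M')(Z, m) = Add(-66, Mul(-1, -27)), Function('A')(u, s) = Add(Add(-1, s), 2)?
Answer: Mul(Rational(1, 49487), I, Pow(95740816342, Rational(1, 2))) ≈ Mul(6.2526, I)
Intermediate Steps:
Function('A')(u, s) = Add(1, s)
Function('K')(U) = Rational(-1, 8) (Function('K')(U) = Pow(-8, -1) = Rational(-1, 8))
Function('M')(Z, m) = -39 (Function('M')(Z, m) = Add(-66, 27) = -39)
P = Rational(-4673, 49487) (P = Mul(Add(Mul(59, 79), Add(1, 11)), Pow(-49487, -1)) = Mul(Add(4661, 12), Rational(-1, 49487)) = Mul(4673, Rational(-1, 49487)) = Rational(-4673, 49487) ≈ -0.094429)
Pow(Add(Function('M')(Function('K')(11), -85), P), Rational(1, 2)) = Pow(Add(-39, Rational(-4673, 49487)), Rational(1, 2)) = Pow(Rational(-1934666, 49487), Rational(1, 2)) = Mul(Rational(1, 49487), I, Pow(95740816342, Rational(1, 2)))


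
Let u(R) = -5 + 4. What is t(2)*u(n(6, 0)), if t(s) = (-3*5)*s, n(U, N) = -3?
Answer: 30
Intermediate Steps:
u(R) = -1
t(s) = -15*s
t(2)*u(n(6, 0)) = -15*2*(-1) = -30*(-1) = 30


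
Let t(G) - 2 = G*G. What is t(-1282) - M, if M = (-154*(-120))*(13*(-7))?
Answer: 3325206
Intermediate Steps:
t(G) = 2 + G² (t(G) = 2 + G*G = 2 + G²)
M = -1681680 (M = 18480*(-91) = -1681680)
t(-1282) - M = (2 + (-1282)²) - 1*(-1681680) = (2 + 1643524) + 1681680 = 1643526 + 1681680 = 3325206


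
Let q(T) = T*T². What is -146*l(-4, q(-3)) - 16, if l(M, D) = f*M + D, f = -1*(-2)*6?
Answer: 10934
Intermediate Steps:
f = 12 (f = 2*6 = 12)
q(T) = T³
l(M, D) = D + 12*M (l(M, D) = 12*M + D = D + 12*M)
-146*l(-4, q(-3)) - 16 = -146*((-3)³ + 12*(-4)) - 16 = -146*(-27 - 48) - 16 = -146*(-75) - 16 = 10950 - 16 = 10934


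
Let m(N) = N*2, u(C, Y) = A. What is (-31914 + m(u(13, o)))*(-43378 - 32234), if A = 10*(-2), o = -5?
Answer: 2416105848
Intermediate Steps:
A = -20
u(C, Y) = -20
m(N) = 2*N
(-31914 + m(u(13, o)))*(-43378 - 32234) = (-31914 + 2*(-20))*(-43378 - 32234) = (-31914 - 40)*(-75612) = -31954*(-75612) = 2416105848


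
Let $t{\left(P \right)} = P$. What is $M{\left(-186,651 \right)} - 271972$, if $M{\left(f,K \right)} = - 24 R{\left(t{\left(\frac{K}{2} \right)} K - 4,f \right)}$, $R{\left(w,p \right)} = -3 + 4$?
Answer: $-271996$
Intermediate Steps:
$R{\left(w,p \right)} = 1$
$M{\left(f,K \right)} = -24$ ($M{\left(f,K \right)} = \left(-24\right) 1 = -24$)
$M{\left(-186,651 \right)} - 271972 = -24 - 271972 = -271996$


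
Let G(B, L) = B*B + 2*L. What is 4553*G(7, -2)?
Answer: 204885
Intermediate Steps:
G(B, L) = B² + 2*L
4553*G(7, -2) = 4553*(7² + 2*(-2)) = 4553*(49 - 4) = 4553*45 = 204885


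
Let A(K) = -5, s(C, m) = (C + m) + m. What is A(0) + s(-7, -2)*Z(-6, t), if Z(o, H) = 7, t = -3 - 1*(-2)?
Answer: -82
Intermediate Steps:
t = -1 (t = -3 + 2 = -1)
s(C, m) = C + 2*m
A(0) + s(-7, -2)*Z(-6, t) = -5 + (-7 + 2*(-2))*7 = -5 + (-7 - 4)*7 = -5 - 11*7 = -5 - 77 = -82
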